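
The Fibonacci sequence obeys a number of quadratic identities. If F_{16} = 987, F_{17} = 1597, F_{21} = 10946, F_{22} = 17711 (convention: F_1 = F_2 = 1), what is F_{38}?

39088169

By the addition formula F_{m+n} = F_m F_{n+1} + F_{m−1} F_n with m=17, n=21: F_{38} = 1597·17711 + 987·10946 = 28284467 + 10803702 = 39088169.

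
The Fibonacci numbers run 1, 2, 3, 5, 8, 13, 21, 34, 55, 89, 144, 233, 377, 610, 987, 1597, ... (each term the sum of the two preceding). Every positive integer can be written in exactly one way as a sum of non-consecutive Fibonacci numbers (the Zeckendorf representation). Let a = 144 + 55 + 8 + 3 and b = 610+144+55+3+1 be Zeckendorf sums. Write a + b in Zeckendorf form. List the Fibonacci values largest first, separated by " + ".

The two numbers are 210 and 813, so their sum is 1023.
Repeatedly subtract the largest Fibonacci number that fits:
987 ≤ 1023 < 1597, so take 987; remainder 36
34 ≤ 36 < 55, so take 34; remainder 2
2 ≤ 2 < 3, so take 2; remainder 0

987 + 34 + 2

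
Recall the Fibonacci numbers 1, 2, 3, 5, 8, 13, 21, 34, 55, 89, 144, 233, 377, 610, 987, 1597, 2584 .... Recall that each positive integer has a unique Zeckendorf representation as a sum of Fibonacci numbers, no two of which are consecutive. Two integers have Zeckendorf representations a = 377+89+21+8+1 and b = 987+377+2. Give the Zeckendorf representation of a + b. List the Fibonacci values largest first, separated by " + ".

The two numbers are 496 and 1366, so their sum is 1862.
Repeatedly subtract the largest Fibonacci number that fits:
take 1597 (≤ 1862); 1862 − 1597 = 265
take 233 (≤ 265); 265 − 233 = 32
take 21 (≤ 32); 32 − 21 = 11
take 8 (≤ 11); 11 − 8 = 3
take 3 (≤ 3); 3 − 3 = 0

1597 + 233 + 21 + 8 + 3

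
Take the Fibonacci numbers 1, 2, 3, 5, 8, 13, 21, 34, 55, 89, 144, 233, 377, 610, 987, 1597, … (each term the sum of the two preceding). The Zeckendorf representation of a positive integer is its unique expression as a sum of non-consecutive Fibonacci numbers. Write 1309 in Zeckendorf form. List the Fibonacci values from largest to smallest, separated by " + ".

1309 − 987 = 322
322 − 233 = 89
89 − 89 = 0
So 1309 = 987 + 233 + 89, with no two terms consecutive in the sequence.

987 + 233 + 89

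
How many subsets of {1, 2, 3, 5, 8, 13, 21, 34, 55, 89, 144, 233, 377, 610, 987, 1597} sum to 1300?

Each representation comes from the Zeckendorf form by replacing some F_k with F_{k−1} + F_{k−2} where possible.
1300 = 987+233+55+21+3+1 = 987+233+55+13+8+3+1 = 987+144+89+55+21+3+1 = 610+377+233+55+21+3+1 = … (8 more), for 12 in all.

12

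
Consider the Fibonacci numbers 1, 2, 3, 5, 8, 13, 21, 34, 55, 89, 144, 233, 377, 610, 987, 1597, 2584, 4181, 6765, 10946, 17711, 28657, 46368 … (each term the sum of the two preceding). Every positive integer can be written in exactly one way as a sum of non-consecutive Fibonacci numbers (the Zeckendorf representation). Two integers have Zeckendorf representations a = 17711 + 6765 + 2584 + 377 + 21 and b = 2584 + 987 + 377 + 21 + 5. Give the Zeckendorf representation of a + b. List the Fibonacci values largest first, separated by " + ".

The two numbers are 27458 and 3974, so their sum is 31432.
28657 ≤ 31432 < 46368, so take 28657; remainder 2775
2584 ≤ 2775 < 4181, so take 2584; remainder 191
144 ≤ 191 < 233, so take 144; remainder 47
34 ≤ 47 < 55, so take 34; remainder 13
13 ≤ 13 < 21, so take 13; remainder 0

28657 + 2584 + 144 + 34 + 13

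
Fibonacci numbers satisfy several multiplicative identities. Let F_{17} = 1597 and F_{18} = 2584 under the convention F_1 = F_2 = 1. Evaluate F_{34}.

By the doubling identity F_{2k} = F_k(2F_{k+1} − F_k): F_{34} = 1597·(2·2584 − 1597) = 1597·3571 = 5702887.

5702887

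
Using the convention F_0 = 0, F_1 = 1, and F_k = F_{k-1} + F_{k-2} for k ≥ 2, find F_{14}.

377

Iterating the recurrence up to F_{9} = 34 and F_{8} = 21:
F_{10} = F_{9} + F_{8} = 34 + 21 = 55
F_{11} = F_{10} + F_{9} = 55 + 34 = 89
F_{12} = F_{11} + F_{10} = 89 + 55 = 144
F_{13} = F_{12} + F_{11} = 144 + 89 = 233
F_{14} = F_{13} + F_{12} = 233 + 144 = 377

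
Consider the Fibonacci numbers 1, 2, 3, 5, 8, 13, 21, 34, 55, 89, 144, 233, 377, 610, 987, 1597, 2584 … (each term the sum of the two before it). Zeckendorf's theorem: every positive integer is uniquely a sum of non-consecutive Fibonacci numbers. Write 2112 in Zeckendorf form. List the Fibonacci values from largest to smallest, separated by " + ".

1597 + 377 + 89 + 34 + 13 + 2

Repeatedly subtract the largest Fibonacci number that fits:
subtract 1597 from 2112: 515 remains
subtract 377 from 515: 138 remains
subtract 89 from 138: 49 remains
subtract 34 from 49: 15 remains
subtract 13 from 15: 2 remains
subtract 2 from 2: 0 remains
So 2112 = 1597 + 377 + 89 + 34 + 13 + 2, with no two terms consecutive in the sequence.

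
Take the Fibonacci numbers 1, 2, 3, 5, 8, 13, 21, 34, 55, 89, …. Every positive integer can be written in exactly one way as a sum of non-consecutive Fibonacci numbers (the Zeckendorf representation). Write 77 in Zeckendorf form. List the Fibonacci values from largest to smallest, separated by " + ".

55 + 21 + 1

Greedily peel off the largest Fibonacci term at each step:
take 55 (≤ 77); 77 − 55 = 22
take 21 (≤ 22); 22 − 21 = 1
take 1 (≤ 1); 1 − 1 = 0
So 77 = 55 + 21 + 1, with no two terms consecutive in the sequence.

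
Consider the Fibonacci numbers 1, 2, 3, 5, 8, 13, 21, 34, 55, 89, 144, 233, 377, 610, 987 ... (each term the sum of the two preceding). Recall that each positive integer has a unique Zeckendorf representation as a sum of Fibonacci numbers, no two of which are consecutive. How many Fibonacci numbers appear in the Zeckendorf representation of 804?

5

804: greatest Fibonacci not exceeding it is 610, leaving 194
194: greatest Fibonacci not exceeding it is 144, leaving 50
50: greatest Fibonacci not exceeding it is 34, leaving 16
16: greatest Fibonacci not exceeding it is 13, leaving 3
3: greatest Fibonacci not exceeding it is 3, leaving 0
804 = 610 + 144 + 34 + 13 + 3, which has 5 terms.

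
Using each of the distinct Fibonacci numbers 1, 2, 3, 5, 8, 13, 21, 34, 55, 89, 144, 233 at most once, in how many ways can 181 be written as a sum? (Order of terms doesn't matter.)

12

181 = 144+34+3 = 144+34+2+1 = 144+21+13+3 = 89+55+34+3 = 144+21+13+2+1 = … (7 more), for 12 in all.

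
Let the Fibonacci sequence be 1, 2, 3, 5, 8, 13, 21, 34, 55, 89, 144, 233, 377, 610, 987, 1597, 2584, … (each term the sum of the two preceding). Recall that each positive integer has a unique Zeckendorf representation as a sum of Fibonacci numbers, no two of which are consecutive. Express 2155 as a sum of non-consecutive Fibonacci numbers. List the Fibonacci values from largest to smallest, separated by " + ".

1597 + 377 + 144 + 34 + 3

Greedy algorithm:
2155: greatest Fibonacci not exceeding it is 1597, leaving 558
558: greatest Fibonacci not exceeding it is 377, leaving 181
181: greatest Fibonacci not exceeding it is 144, leaving 37
37: greatest Fibonacci not exceeding it is 34, leaving 3
3: greatest Fibonacci not exceeding it is 3, leaving 0
So 2155 = 1597 + 377 + 144 + 34 + 3, with no two terms consecutive in the sequence.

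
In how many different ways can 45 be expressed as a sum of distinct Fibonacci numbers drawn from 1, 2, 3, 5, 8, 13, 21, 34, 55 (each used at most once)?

Each representation comes from the Zeckendorf form by replacing some F_k with F_{k−1} + F_{k−2} where possible.
45 = 34+8+3 = 34+8+2+1 = 21+13+8+3 = 34+5+3+2+1 = 21+13+8+2+1 = … (1 more), for 6 in all.

6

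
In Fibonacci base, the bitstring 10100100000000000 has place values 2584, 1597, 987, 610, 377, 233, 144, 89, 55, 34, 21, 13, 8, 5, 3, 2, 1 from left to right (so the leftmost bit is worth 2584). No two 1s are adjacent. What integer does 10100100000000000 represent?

Summing the place values of the 1 bits: 2584 + 987 + 233 = 3804.

3804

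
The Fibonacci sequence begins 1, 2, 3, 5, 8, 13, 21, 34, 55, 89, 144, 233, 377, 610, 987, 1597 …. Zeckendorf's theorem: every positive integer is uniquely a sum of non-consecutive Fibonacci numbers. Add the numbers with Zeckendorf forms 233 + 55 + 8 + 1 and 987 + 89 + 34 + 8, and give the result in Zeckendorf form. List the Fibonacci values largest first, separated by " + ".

The two numbers are 297 and 1118, so their sum is 1415.
take 987 (≤ 1415); 1415 − 987 = 428
take 377 (≤ 428); 428 − 377 = 51
take 34 (≤ 51); 51 − 34 = 17
take 13 (≤ 17); 17 − 13 = 4
take 3 (≤ 4); 4 − 3 = 1
take 1 (≤ 1); 1 − 1 = 0

987 + 377 + 34 + 13 + 3 + 1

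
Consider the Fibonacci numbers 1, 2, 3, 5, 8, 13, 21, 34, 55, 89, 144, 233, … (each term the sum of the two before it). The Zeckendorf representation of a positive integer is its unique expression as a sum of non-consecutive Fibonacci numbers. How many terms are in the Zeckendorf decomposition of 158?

Repeatedly subtract the largest Fibonacci number that fits:
subtract 144 from 158: 14 remains
subtract 13 from 14: 1 remains
subtract 1 from 1: 0 remains
158 = 144 + 13 + 1, which has 3 terms.

3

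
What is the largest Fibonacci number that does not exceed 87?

55 ≤ 87 < 89, so the largest Fibonacci number not exceeding 87 is 55.

55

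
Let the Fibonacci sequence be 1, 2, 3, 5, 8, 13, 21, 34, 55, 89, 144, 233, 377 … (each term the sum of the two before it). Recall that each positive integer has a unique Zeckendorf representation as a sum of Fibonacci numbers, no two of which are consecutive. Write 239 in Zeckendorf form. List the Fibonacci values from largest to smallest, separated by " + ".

233 + 5 + 1

take 233 (≤ 239); 239 − 233 = 6
take 5 (≤ 6); 6 − 5 = 1
take 1 (≤ 1); 1 − 1 = 0
So 239 = 233 + 5 + 1, with no two terms consecutive in the sequence.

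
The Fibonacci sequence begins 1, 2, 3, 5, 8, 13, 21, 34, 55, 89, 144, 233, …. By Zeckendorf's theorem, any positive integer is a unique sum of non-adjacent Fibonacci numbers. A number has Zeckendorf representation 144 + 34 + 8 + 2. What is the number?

144 + 34 + 8 + 2 = 188.

188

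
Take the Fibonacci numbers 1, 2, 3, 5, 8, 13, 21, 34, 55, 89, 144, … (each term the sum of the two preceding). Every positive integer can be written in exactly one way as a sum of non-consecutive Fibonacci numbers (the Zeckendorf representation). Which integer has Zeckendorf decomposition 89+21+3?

113

89+21+3 = 113.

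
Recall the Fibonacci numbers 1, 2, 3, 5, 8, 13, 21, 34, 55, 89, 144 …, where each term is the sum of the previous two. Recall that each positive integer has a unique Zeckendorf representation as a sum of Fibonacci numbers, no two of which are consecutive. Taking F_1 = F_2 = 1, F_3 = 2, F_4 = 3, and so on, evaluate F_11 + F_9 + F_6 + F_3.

133

F_11 + F_9 + F_6 + F_3 = 89 + 34 + 8 + 2 = 133.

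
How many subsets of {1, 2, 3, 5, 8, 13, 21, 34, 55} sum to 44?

4

Each representation comes from the Zeckendorf form by replacing some F_k with F_{k−1} + F_{k−2} where possible.
44 = 34+8+2 = 34+5+3+2 = 21+13+8+2 = … (1 more), for 4 in all.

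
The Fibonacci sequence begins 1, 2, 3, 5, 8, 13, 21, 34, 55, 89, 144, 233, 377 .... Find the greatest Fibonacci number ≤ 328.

233

233 ≤ 328 < 377, so the largest Fibonacci number not exceeding 328 is 233.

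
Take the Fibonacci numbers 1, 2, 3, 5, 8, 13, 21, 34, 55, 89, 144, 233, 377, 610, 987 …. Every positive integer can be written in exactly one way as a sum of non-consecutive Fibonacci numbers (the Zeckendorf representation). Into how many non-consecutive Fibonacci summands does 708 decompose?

4

Greedy algorithm:
610 ≤ 708 < 987, so take 610; remainder 98
89 ≤ 98 < 144, so take 89; remainder 9
8 ≤ 9 < 13, so take 8; remainder 1
1 ≤ 1 < 2, so take 1; remainder 0
708 = 610 + 89 + 8 + 1, which has 4 terms.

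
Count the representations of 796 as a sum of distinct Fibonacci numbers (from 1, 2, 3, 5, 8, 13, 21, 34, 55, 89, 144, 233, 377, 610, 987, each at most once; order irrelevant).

24

796 = 610+144+34+8 = 610+144+34+5+3 = 610+144+21+13+8 = 610+89+55+34+8 = … (20 more), for 24 in all.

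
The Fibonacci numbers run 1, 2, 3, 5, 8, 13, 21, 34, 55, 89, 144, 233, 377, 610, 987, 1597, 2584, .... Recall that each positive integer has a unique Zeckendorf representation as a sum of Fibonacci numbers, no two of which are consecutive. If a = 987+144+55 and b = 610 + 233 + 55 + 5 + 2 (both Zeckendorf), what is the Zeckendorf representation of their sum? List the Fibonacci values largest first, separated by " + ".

1597 + 377 + 89 + 21 + 5 + 2

The two numbers are 1186 and 905, so their sum is 2091.
take 1597 (≤ 2091); 2091 − 1597 = 494
take 377 (≤ 494); 494 − 377 = 117
take 89 (≤ 117); 117 − 89 = 28
take 21 (≤ 28); 28 − 21 = 7
take 5 (≤ 7); 7 − 5 = 2
take 2 (≤ 2); 2 − 2 = 0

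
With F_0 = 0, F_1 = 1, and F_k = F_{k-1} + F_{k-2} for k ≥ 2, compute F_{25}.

75025

Iterating the recurrence up to F_{19} = 4181 and F_{18} = 2584:
F_{20} = F_{19} + F_{18} = 4181 + 2584 = 6765
F_{21} = F_{20} + F_{19} = 6765 + 4181 = 10946
F_{22} = F_{21} + F_{20} = 10946 + 6765 = 17711
F_{23} = F_{22} + F_{21} = 17711 + 10946 = 28657
F_{24} = F_{23} + F_{22} = 28657 + 17711 = 46368
F_{25} = F_{24} + F_{23} = 46368 + 28657 = 75025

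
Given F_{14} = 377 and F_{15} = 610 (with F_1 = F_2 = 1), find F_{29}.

514229

By F_{2k+1} = F_k² + F_{k+1}²: F_{29} = 377² + 610² = 142129 + 372100 = 514229.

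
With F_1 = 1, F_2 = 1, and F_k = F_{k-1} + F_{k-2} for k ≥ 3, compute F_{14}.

Iterating the recurrence up to F_{8} = 21 and F_{7} = 13:
F_{9} = F_{8} + F_{7} = 21 + 13 = 34
F_{10} = F_{9} + F_{8} = 34 + 21 = 55
F_{11} = F_{10} + F_{9} = 55 + 34 = 89
F_{12} = F_{11} + F_{10} = 89 + 55 = 144
F_{13} = F_{12} + F_{11} = 144 + 89 = 233
F_{14} = F_{13} + F_{12} = 233 + 144 = 377

377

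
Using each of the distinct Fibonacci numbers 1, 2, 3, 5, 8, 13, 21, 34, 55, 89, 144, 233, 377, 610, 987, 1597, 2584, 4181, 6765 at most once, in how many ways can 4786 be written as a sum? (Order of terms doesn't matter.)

33

Each representation comes from the Zeckendorf form by replacing some F_k with F_{k−1} + F_{k−2} where possible.
4786 = 4181+377+144+55+21+8 = 4181+377+144+55+21+5+3 = 4181+377+144+55+21+5+2+1 = … (30 more), for 33 in all.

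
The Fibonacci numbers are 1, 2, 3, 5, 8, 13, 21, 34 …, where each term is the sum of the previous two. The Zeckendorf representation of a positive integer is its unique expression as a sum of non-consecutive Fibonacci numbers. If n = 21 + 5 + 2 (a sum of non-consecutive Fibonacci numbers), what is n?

28

21 + 5 + 2 = 28.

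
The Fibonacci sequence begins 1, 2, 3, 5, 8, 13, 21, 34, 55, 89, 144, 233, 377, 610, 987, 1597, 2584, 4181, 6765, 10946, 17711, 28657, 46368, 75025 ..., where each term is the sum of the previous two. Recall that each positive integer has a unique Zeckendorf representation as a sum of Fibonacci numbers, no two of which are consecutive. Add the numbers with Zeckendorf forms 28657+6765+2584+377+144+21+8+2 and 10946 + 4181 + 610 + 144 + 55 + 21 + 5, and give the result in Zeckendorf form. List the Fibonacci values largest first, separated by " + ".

46368 + 6765 + 987 + 377 + 21 + 2

The two numbers are 38558 and 15962, so their sum is 54520.
Greedily peel off the largest Fibonacci term at each step:
subtract 46368 from 54520: 8152 remains
subtract 6765 from 8152: 1387 remains
subtract 987 from 1387: 400 remains
subtract 377 from 400: 23 remains
subtract 21 from 23: 2 remains
subtract 2 from 2: 0 remains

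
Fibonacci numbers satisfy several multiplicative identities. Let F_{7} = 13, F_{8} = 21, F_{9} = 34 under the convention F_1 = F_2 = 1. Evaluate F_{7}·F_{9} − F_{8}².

1

13·34 − 21² = 442 − 441 = 1. (Cassini's identity: F_{k−1}F_{k+1} − F_k² = (−1)^k.)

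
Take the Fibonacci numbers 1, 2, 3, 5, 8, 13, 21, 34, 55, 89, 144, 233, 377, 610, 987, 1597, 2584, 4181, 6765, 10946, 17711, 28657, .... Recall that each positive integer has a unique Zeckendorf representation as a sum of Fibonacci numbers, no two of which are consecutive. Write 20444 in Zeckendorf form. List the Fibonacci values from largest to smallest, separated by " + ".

take 17711 (≤ 20444); 20444 − 17711 = 2733
take 2584 (≤ 2733); 2733 − 2584 = 149
take 144 (≤ 149); 149 − 144 = 5
take 5 (≤ 5); 5 − 5 = 0
So 20444 = 17711 + 2584 + 144 + 5, with no two terms consecutive in the sequence.

17711 + 2584 + 144 + 5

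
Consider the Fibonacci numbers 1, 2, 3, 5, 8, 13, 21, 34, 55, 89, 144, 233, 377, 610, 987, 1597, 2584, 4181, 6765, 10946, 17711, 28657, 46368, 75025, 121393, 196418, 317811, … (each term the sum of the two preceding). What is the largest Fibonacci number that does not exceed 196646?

196418 ≤ 196646 < 317811, so the largest Fibonacci number not exceeding 196646 is 196418.

196418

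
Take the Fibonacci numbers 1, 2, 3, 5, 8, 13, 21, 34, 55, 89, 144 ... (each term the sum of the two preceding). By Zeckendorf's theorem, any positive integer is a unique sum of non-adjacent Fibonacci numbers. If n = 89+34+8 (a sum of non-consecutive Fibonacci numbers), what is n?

131

89+34+8 = 131.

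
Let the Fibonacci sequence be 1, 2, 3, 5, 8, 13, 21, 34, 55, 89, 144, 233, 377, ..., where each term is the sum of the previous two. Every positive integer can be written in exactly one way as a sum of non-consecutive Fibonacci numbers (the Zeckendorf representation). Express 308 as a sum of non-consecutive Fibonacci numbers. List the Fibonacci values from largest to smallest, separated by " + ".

Greedy algorithm:
308: greatest Fibonacci not exceeding it is 233, leaving 75
75: greatest Fibonacci not exceeding it is 55, leaving 20
20: greatest Fibonacci not exceeding it is 13, leaving 7
7: greatest Fibonacci not exceeding it is 5, leaving 2
2: greatest Fibonacci not exceeding it is 2, leaving 0
So 308 = 233 + 55 + 13 + 5 + 2, with no two terms consecutive in the sequence.

233 + 55 + 13 + 5 + 2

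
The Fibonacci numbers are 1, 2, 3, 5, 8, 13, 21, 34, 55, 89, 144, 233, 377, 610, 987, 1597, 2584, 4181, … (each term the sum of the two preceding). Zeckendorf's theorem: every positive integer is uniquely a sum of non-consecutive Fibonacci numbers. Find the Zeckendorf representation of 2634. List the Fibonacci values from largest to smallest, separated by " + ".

2584 + 34 + 13 + 3

2634: greatest Fibonacci not exceeding it is 2584, leaving 50
50: greatest Fibonacci not exceeding it is 34, leaving 16
16: greatest Fibonacci not exceeding it is 13, leaving 3
3: greatest Fibonacci not exceeding it is 3, leaving 0
So 2634 = 2584 + 34 + 13 + 3, with no two terms consecutive in the sequence.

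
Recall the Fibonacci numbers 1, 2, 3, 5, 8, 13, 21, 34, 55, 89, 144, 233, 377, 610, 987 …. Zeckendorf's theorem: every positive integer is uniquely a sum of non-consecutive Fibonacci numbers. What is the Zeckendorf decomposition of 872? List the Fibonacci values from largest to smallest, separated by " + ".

Greedy algorithm:
take 610 (≤ 872); 872 − 610 = 262
take 233 (≤ 262); 262 − 233 = 29
take 21 (≤ 29); 29 − 21 = 8
take 8 (≤ 8); 8 − 8 = 0
So 872 = 610 + 233 + 21 + 8, with no two terms consecutive in the sequence.

610 + 233 + 21 + 8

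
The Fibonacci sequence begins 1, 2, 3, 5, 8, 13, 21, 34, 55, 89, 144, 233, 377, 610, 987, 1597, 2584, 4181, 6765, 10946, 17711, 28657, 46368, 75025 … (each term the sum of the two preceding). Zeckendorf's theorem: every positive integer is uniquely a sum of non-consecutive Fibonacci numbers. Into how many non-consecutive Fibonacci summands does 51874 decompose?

7

46368 ≤ 51874 < 75025, so take 46368; remainder 5506
4181 ≤ 5506 < 6765, so take 4181; remainder 1325
987 ≤ 1325 < 1597, so take 987; remainder 338
233 ≤ 338 < 377, so take 233; remainder 105
89 ≤ 105 < 144, so take 89; remainder 16
13 ≤ 16 < 21, so take 13; remainder 3
3 ≤ 3 < 5, so take 3; remainder 0
51874 = 46368 + 4181 + 987 + 233 + 89 + 13 + 3, which has 7 terms.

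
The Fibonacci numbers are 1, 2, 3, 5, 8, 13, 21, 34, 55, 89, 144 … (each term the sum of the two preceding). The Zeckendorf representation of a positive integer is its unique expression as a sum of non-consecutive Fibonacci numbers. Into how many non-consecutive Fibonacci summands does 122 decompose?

89 ≤ 122 < 144, so take 89; remainder 33
21 ≤ 33 < 34, so take 21; remainder 12
8 ≤ 12 < 13, so take 8; remainder 4
3 ≤ 4 < 5, so take 3; remainder 1
1 ≤ 1 < 2, so take 1; remainder 0
122 = 89 + 21 + 8 + 3 + 1, which has 5 terms.

5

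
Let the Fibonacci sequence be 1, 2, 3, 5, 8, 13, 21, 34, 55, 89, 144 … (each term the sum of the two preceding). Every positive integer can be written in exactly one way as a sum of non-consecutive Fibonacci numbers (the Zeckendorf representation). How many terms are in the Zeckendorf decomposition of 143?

Greedy algorithm:
89 ≤ 143 < 144, so take 89; remainder 54
34 ≤ 54 < 55, so take 34; remainder 20
13 ≤ 20 < 21, so take 13; remainder 7
5 ≤ 7 < 8, so take 5; remainder 2
2 ≤ 2 < 3, so take 2; remainder 0
143 = 89 + 34 + 13 + 5 + 2, which has 5 terms.

5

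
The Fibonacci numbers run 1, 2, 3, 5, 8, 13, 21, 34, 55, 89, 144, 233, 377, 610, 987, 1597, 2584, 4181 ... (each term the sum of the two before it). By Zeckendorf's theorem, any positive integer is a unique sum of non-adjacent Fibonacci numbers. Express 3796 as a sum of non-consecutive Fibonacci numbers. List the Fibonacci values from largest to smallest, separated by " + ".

Repeatedly subtract the largest Fibonacci number that fits:
subtract 2584 from 3796: 1212 remains
subtract 987 from 1212: 225 remains
subtract 144 from 225: 81 remains
subtract 55 from 81: 26 remains
subtract 21 from 26: 5 remains
subtract 5 from 5: 0 remains
So 3796 = 2584 + 987 + 144 + 55 + 21 + 5, with no two terms consecutive in the sequence.

2584 + 987 + 144 + 55 + 21 + 5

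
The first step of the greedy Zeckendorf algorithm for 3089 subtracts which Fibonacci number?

2584 ≤ 3089 < 4181, so the largest Fibonacci number not exceeding 3089 is 2584.

2584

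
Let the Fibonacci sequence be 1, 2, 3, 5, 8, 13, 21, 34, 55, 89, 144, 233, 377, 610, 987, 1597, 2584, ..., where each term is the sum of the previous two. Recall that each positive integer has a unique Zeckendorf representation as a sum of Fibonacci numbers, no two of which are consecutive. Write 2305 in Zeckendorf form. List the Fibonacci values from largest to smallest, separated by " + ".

1597 + 610 + 89 + 8 + 1

Greedy algorithm:
1597 ≤ 2305 < 2584, so take 1597; remainder 708
610 ≤ 708 < 987, so take 610; remainder 98
89 ≤ 98 < 144, so take 89; remainder 9
8 ≤ 9 < 13, so take 8; remainder 1
1 ≤ 1 < 2, so take 1; remainder 0
So 2305 = 1597 + 610 + 89 + 8 + 1, with no two terms consecutive in the sequence.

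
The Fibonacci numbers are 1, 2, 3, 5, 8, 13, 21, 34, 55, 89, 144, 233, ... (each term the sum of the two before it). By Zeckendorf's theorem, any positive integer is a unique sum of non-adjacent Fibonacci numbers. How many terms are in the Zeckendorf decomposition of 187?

4

187 − 144 = 43
43 − 34 = 9
9 − 8 = 1
1 − 1 = 0
187 = 144 + 34 + 8 + 1, which has 4 terms.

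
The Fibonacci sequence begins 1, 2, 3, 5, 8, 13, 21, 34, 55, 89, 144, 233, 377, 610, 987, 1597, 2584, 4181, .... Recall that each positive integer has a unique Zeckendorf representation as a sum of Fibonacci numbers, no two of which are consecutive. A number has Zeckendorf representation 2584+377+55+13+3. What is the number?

2584+377+55+13+3 = 3032.

3032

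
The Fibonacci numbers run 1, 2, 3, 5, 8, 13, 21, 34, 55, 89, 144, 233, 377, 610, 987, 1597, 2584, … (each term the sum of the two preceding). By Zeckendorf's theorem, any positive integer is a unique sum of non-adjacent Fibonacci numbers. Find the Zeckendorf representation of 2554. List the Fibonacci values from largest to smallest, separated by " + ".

1597 + 610 + 233 + 89 + 21 + 3 + 1

1597 ≤ 2554 < 2584, so take 1597; remainder 957
610 ≤ 957 < 987, so take 610; remainder 347
233 ≤ 347 < 377, so take 233; remainder 114
89 ≤ 114 < 144, so take 89; remainder 25
21 ≤ 25 < 34, so take 21; remainder 4
3 ≤ 4 < 5, so take 3; remainder 1
1 ≤ 1 < 2, so take 1; remainder 0
So 2554 = 1597 + 610 + 233 + 89 + 21 + 3 + 1, with no two terms consecutive in the sequence.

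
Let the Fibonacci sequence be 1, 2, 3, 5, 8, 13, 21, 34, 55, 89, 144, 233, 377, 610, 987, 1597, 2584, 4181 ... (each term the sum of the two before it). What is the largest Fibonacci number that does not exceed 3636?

2584

2584 ≤ 3636 < 4181, so the largest Fibonacci number not exceeding 3636 is 2584.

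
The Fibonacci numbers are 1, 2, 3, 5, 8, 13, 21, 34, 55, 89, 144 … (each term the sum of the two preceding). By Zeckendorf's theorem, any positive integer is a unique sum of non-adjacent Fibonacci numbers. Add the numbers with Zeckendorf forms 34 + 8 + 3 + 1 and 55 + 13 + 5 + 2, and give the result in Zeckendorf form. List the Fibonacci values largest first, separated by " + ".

89 + 21 + 8 + 3

The two numbers are 46 and 75, so their sum is 121.
89 ≤ 121 < 144, so take 89; remainder 32
21 ≤ 32 < 34, so take 21; remainder 11
8 ≤ 11 < 13, so take 8; remainder 3
3 ≤ 3 < 5, so take 3; remainder 0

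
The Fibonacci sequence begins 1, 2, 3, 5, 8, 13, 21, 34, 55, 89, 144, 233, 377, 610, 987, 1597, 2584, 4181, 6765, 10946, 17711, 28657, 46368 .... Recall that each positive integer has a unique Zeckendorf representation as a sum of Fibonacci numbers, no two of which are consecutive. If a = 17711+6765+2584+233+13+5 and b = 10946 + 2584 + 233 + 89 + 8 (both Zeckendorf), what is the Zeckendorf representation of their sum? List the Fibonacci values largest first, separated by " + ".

The two numbers are 27311 and 13860, so their sum is 41171.
largest Fibonacci ≤ 41171 is 28657; 41171 − 28657 = 12514
largest Fibonacci ≤ 12514 is 10946; 12514 − 10946 = 1568
largest Fibonacci ≤ 1568 is 987; 1568 − 987 = 581
largest Fibonacci ≤ 581 is 377; 581 − 377 = 204
largest Fibonacci ≤ 204 is 144; 204 − 144 = 60
largest Fibonacci ≤ 60 is 55; 60 − 55 = 5
largest Fibonacci ≤ 5 is 5; 5 − 5 = 0

28657 + 10946 + 987 + 377 + 144 + 55 + 5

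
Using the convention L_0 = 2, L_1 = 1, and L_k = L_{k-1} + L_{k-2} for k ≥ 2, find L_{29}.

Iterating the recurrence up to L_{22} = 39603 and L_{21} = 24476:
L_{23} = L_{22} + L_{21} = 39603 + 24476 = 64079
L_{24} = L_{23} + L_{22} = 64079 + 39603 = 103682
L_{25} = L_{24} + L_{23} = 103682 + 64079 = 167761
L_{26} = L_{25} + L_{24} = 167761 + 103682 = 271443
L_{27} = L_{26} + L_{25} = 271443 + 167761 = 439204
L_{28} = L_{27} + L_{26} = 439204 + 271443 = 710647
L_{29} = L_{28} + L_{27} = 710647 + 439204 = 1149851

1149851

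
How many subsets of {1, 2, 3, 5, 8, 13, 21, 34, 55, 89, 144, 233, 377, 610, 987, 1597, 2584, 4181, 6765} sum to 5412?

48

5412 = 4181+987+233+8+3 = 4181+987+233+8+2+1 = 4181+987+144+89+8+3 = … (45 more), for 48 in all.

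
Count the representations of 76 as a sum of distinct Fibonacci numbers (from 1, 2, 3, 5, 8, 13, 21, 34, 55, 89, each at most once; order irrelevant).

76 = 55+21 = 55+13+8 = 55+13+5+3 = 34+21+13+8 = 55+13+5+2+1 = … (2 more), for 7 in all.

7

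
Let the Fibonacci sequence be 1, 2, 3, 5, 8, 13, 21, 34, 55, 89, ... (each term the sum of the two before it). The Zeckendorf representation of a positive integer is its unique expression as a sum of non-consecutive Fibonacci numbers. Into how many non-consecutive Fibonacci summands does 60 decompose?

2

take 55 (≤ 60); 60 − 55 = 5
take 5 (≤ 5); 5 − 5 = 0
60 = 55 + 5, which has 2 terms.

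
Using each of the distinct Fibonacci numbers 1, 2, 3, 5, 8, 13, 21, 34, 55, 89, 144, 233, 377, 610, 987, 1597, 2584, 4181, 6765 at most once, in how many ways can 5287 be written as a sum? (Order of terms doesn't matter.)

36

Starting from the Zeckendorf form and repeatedly splitting a term F_k into F_{k−1} + F_{k−2} (when neither is already used) reaches every representation.
5287 = 4181+987+89+21+8+1 = 4181+987+89+21+5+3+1 = 4181+987+55+34+21+8+1 = 4181+610+377+89+21+8+1 = 4181+987+89+13+8+5+3+1 = … (31 more), for 36 in all.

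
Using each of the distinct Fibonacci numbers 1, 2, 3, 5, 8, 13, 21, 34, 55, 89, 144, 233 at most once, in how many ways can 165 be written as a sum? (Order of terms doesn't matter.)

Starting from the Zeckendorf form and repeatedly splitting a term F_k into F_{k−1} + F_{k−2} (when neither is already used) reaches every representation.
165 = 144+21 = 144+13+8 = 89+55+21 = 144+13+5+3 = 89+55+13+8 = … (6 more), for 11 in all.

11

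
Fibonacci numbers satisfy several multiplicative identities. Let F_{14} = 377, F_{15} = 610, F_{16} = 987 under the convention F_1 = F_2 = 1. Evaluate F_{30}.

832040

By the addition formula F_{m+n} = F_m F_{n+1} + F_{m−1} F_n with m=16, n=14: F_{30} = 987·610 + 610·377 = 602070 + 229970 = 832040.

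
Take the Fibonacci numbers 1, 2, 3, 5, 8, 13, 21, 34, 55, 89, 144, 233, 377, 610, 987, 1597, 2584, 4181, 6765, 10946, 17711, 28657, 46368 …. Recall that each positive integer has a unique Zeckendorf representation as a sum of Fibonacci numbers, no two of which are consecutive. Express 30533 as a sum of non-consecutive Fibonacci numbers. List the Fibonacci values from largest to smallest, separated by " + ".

largest Fibonacci ≤ 30533 is 28657; 30533 − 28657 = 1876
largest Fibonacci ≤ 1876 is 1597; 1876 − 1597 = 279
largest Fibonacci ≤ 279 is 233; 279 − 233 = 46
largest Fibonacci ≤ 46 is 34; 46 − 34 = 12
largest Fibonacci ≤ 12 is 8; 12 − 8 = 4
largest Fibonacci ≤ 4 is 3; 4 − 3 = 1
largest Fibonacci ≤ 1 is 1; 1 − 1 = 0
So 30533 = 28657 + 1597 + 233 + 34 + 8 + 3 + 1, with no two terms consecutive in the sequence.

28657 + 1597 + 233 + 34 + 8 + 3 + 1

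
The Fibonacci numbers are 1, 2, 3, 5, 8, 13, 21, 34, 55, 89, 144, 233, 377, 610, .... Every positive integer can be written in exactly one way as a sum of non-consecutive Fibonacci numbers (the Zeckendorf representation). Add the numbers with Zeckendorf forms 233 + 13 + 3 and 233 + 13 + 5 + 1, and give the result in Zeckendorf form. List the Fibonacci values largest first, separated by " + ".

377 + 89 + 34 + 1

The two numbers are 249 and 252, so their sum is 501.
377 ≤ 501 < 610, so take 377; remainder 124
89 ≤ 124 < 144, so take 89; remainder 35
34 ≤ 35 < 55, so take 34; remainder 1
1 ≤ 1 < 2, so take 1; remainder 0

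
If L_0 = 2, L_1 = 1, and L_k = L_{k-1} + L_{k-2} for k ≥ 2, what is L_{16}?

2207

Iterating the recurrence up to L_{8} = 47 and L_{7} = 29:
L_{9} = L_{8} + L_{7} = 47 + 29 = 76
L_{10} = L_{9} + L_{8} = 76 + 47 = 123
L_{11} = L_{10} + L_{9} = 123 + 76 = 199
L_{12} = L_{11} + L_{10} = 199 + 123 = 322
L_{13} = L_{12} + L_{11} = 322 + 199 = 521
L_{14} = L_{13} + L_{12} = 521 + 322 = 843
L_{15} = L_{14} + L_{13} = 843 + 521 = 1364
L_{16} = L_{15} + L_{14} = 1364 + 843 = 2207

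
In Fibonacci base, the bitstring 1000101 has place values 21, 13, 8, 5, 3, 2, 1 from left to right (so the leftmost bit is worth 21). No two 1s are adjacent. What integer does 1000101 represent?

Summing the place values of the 1 bits: 21 + 3 + 1 = 25.

25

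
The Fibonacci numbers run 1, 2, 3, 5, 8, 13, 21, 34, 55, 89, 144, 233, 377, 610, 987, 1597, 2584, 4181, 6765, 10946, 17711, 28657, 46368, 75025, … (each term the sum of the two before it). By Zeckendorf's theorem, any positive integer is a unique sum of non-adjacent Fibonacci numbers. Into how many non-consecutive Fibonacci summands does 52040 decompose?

8

subtract 46368 from 52040: 5672 remains
subtract 4181 from 5672: 1491 remains
subtract 987 from 1491: 504 remains
subtract 377 from 504: 127 remains
subtract 89 from 127: 38 remains
subtract 34 from 38: 4 remains
subtract 3 from 4: 1 remains
subtract 1 from 1: 0 remains
52040 = 46368 + 4181 + 987 + 377 + 89 + 34 + 3 + 1, which has 8 terms.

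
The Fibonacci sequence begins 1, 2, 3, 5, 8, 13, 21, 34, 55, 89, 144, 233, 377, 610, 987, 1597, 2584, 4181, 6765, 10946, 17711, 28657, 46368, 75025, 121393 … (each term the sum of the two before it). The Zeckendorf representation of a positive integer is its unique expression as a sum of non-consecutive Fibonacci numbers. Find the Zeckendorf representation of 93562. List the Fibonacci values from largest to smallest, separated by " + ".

Repeatedly subtract the largest Fibonacci number that fits:
subtract 75025 from 93562: 18537 remains
subtract 17711 from 18537: 826 remains
subtract 610 from 826: 216 remains
subtract 144 from 216: 72 remains
subtract 55 from 72: 17 remains
subtract 13 from 17: 4 remains
subtract 3 from 4: 1 remains
subtract 1 from 1: 0 remains
So 93562 = 75025 + 17711 + 610 + 144 + 55 + 13 + 3 + 1, with no two terms consecutive in the sequence.

75025 + 17711 + 610 + 144 + 55 + 13 + 3 + 1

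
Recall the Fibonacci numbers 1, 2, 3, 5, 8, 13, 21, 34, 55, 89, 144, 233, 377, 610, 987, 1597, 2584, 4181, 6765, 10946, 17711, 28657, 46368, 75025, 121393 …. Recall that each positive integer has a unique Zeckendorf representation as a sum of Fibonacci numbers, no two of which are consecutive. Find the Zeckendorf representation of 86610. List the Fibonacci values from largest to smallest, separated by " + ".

Greedily peel off the largest Fibonacci term at each step:
take 75025 (≤ 86610); 86610 − 75025 = 11585
take 10946 (≤ 11585); 11585 − 10946 = 639
take 610 (≤ 639); 639 − 610 = 29
take 21 (≤ 29); 29 − 21 = 8
take 8 (≤ 8); 8 − 8 = 0
So 86610 = 75025 + 10946 + 610 + 21 + 8, with no two terms consecutive in the sequence.

75025 + 10946 + 610 + 21 + 8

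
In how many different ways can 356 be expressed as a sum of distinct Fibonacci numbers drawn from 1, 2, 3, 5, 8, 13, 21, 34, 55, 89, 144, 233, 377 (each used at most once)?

10

Each representation comes from the Zeckendorf form by replacing some F_k with F_{k−1} + F_{k−2} where possible.
356 = 233+89+34 = 233+89+21+13 = 233+89+21+8+5 = … (7 more), for 10 in all.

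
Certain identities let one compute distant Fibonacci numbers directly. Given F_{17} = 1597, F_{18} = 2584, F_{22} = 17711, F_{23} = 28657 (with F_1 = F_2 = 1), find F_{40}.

102334155

By the addition formula F_{m+n} = F_m F_{n+1} + F_{m−1} F_n with m=18, n=22: F_{40} = 2584·28657 + 1597·17711 = 74049688 + 28284467 = 102334155.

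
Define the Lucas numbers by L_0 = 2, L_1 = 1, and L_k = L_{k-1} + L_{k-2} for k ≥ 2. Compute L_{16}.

Iterating the recurrence up to L_{12} = 322 and L_{11} = 199:
L_{13} = L_{12} + L_{11} = 322 + 199 = 521
L_{14} = L_{13} + L_{12} = 521 + 322 = 843
L_{15} = L_{14} + L_{13} = 843 + 521 = 1364
L_{16} = L_{15} + L_{14} = 1364 + 843 = 2207

2207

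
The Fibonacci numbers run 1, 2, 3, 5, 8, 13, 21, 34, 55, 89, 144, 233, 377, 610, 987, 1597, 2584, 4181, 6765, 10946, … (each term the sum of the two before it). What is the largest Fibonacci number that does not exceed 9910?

6765

6765 ≤ 9910 < 10946, so the largest Fibonacci number not exceeding 9910 is 6765.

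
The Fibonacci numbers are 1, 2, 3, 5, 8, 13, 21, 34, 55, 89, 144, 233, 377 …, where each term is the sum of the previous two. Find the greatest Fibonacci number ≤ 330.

233

233 ≤ 330 < 377, so the largest Fibonacci number not exceeding 330 is 233.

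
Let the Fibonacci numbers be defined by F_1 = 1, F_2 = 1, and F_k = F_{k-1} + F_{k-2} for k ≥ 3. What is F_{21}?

10946

Iterating the recurrence up to F_{15} = 610 and F_{14} = 377:
F_{16} = F_{15} + F_{14} = 610 + 377 = 987
F_{17} = F_{16} + F_{15} = 987 + 610 = 1597
F_{18} = F_{17} + F_{16} = 1597 + 987 = 2584
F_{19} = F_{18} + F_{17} = 2584 + 1597 = 4181
F_{20} = F_{19} + F_{18} = 4181 + 2584 = 6765
F_{21} = F_{20} + F_{19} = 6765 + 4181 = 10946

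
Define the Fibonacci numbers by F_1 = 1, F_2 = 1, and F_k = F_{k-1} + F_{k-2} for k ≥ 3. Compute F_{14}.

Iterating the recurrence up to F_{6} = 8 and F_{5} = 5:
F_{7} = F_{6} + F_{5} = 8 + 5 = 13
F_{8} = F_{7} + F_{6} = 13 + 8 = 21
F_{9} = F_{8} + F_{7} = 21 + 13 = 34
F_{10} = F_{9} + F_{8} = 34 + 21 = 55
F_{11} = F_{10} + F_{9} = 55 + 34 = 89
F_{12} = F_{11} + F_{10} = 89 + 55 = 144
F_{13} = F_{12} + F_{11} = 144 + 89 = 233
F_{14} = F_{13} + F_{12} = 233 + 144 = 377

377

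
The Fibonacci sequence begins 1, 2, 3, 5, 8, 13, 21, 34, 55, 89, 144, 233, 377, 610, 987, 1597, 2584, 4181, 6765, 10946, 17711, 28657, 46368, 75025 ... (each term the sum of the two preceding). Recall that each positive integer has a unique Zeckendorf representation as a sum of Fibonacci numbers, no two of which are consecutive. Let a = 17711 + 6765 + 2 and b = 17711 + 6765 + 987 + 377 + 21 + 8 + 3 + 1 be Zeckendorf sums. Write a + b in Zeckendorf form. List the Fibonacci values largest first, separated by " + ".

The two numbers are 24478 and 25873, so their sum is 50351.
take 46368 (≤ 50351); 50351 − 46368 = 3983
take 2584 (≤ 3983); 3983 − 2584 = 1399
take 987 (≤ 1399); 1399 − 987 = 412
take 377 (≤ 412); 412 − 377 = 35
take 34 (≤ 35); 35 − 34 = 1
take 1 (≤ 1); 1 − 1 = 0

46368 + 2584 + 987 + 377 + 34 + 1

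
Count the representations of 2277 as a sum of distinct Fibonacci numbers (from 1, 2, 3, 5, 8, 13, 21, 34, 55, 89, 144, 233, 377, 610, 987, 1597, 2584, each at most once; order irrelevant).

Starting from the Zeckendorf form and repeatedly splitting a term F_k into F_{k−1} + F_{k−2} (when neither is already used) reaches every representation.
2277 = 1597+610+55+13+2 = 1597+610+55+8+5+2 = 1597+610+34+21+13+2 = 1597+377+233+55+13+2 = … (16 more), for 20 in all.

20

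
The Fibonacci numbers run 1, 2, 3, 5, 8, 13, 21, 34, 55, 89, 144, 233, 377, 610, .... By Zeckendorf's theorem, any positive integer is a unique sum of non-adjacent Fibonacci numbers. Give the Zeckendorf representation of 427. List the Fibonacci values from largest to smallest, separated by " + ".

377 ≤ 427 < 610, so take 377; remainder 50
34 ≤ 50 < 55, so take 34; remainder 16
13 ≤ 16 < 21, so take 13; remainder 3
3 ≤ 3 < 5, so take 3; remainder 0
So 427 = 377 + 34 + 13 + 3, with no two terms consecutive in the sequence.

377 + 34 + 13 + 3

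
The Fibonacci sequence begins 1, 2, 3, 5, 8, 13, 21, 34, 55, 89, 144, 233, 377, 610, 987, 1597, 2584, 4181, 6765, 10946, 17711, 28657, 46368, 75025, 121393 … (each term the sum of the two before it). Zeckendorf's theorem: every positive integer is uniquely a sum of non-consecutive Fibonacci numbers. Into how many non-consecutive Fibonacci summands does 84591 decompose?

Repeatedly subtract the largest Fibonacci number that fits:
largest Fibonacci ≤ 84591 is 75025; 84591 − 75025 = 9566
largest Fibonacci ≤ 9566 is 6765; 9566 − 6765 = 2801
largest Fibonacci ≤ 2801 is 2584; 2801 − 2584 = 217
largest Fibonacci ≤ 217 is 144; 217 − 144 = 73
largest Fibonacci ≤ 73 is 55; 73 − 55 = 18
largest Fibonacci ≤ 18 is 13; 18 − 13 = 5
largest Fibonacci ≤ 5 is 5; 5 − 5 = 0
84591 = 75025 + 6765 + 2584 + 144 + 55 + 13 + 5, which has 7 terms.

7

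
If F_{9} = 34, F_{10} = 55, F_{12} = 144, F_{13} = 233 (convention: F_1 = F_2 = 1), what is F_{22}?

17711

By the addition formula F_{m+n} = F_m F_{n+1} + F_{m−1} F_n with m=10, n=12: F_{22} = 55·233 + 34·144 = 12815 + 4896 = 17711.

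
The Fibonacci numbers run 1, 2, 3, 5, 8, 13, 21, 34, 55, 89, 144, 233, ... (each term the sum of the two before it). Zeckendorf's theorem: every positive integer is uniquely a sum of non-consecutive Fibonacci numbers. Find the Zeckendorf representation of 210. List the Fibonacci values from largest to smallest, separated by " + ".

take 144 (≤ 210); 210 − 144 = 66
take 55 (≤ 66); 66 − 55 = 11
take 8 (≤ 11); 11 − 8 = 3
take 3 (≤ 3); 3 − 3 = 0
So 210 = 144 + 55 + 8 + 3, with no two terms consecutive in the sequence.

144 + 55 + 8 + 3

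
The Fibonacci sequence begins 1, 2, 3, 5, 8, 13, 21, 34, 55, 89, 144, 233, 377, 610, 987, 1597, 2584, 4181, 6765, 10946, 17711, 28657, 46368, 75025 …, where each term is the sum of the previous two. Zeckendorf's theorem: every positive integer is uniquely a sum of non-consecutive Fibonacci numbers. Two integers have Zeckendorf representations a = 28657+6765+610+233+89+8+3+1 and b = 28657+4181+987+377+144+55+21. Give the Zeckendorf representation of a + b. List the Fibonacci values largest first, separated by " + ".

The two numbers are 36366 and 34422, so their sum is 70788.
70788: greatest Fibonacci not exceeding it is 46368, leaving 24420
24420: greatest Fibonacci not exceeding it is 17711, leaving 6709
6709: greatest Fibonacci not exceeding it is 4181, leaving 2528
2528: greatest Fibonacci not exceeding it is 1597, leaving 931
931: greatest Fibonacci not exceeding it is 610, leaving 321
321: greatest Fibonacci not exceeding it is 233, leaving 88
88: greatest Fibonacci not exceeding it is 55, leaving 33
33: greatest Fibonacci not exceeding it is 21, leaving 12
12: greatest Fibonacci not exceeding it is 8, leaving 4
4: greatest Fibonacci not exceeding it is 3, leaving 1
1: greatest Fibonacci not exceeding it is 1, leaving 0

46368 + 17711 + 4181 + 1597 + 610 + 233 + 55 + 21 + 8 + 3 + 1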